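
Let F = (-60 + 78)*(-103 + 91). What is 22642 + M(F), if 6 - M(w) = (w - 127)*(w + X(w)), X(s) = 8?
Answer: -48696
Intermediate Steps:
F = -216 (F = 18*(-12) = -216)
M(w) = 6 - (-127 + w)*(8 + w) (M(w) = 6 - (w - 127)*(w + 8) = 6 - (-127 + w)*(8 + w))
22642 + M(F) = 22642 + (1022 - 1*(-216)**2 + 119*(-216)) = 22642 + (1022 - 1*46656 - 25704) = 22642 + (1022 - 46656 - 25704) = 22642 - 71338 = -48696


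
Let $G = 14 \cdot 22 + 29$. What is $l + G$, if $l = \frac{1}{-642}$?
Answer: $\frac{216353}{642} \approx 337.0$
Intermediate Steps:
$l = - \frac{1}{642} \approx -0.0015576$
$G = 337$ ($G = 308 + 29 = 337$)
$l + G = - \frac{1}{642} + 337 = \frac{216353}{642}$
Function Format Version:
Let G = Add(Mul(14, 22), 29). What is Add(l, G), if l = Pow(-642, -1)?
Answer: Rational(216353, 642) ≈ 337.00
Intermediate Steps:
l = Rational(-1, 642) ≈ -0.0015576
G = 337 (G = Add(308, 29) = 337)
Add(l, G) = Add(Rational(-1, 642), 337) = Rational(216353, 642)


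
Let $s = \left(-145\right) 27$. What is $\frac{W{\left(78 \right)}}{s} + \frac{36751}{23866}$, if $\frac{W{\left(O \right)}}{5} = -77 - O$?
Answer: $\frac{32475263}{18687078} \approx 1.7378$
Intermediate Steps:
$W{\left(O \right)} = -385 - 5 O$ ($W{\left(O \right)} = 5 \left(-77 - O\right) = -385 - 5 O$)
$s = -3915$
$\frac{W{\left(78 \right)}}{s} + \frac{36751}{23866} = \frac{-385 - 390}{-3915} + \frac{36751}{23866} = \left(-385 - 390\right) \left(- \frac{1}{3915}\right) + 36751 \cdot \frac{1}{23866} = \left(-775\right) \left(- \frac{1}{3915}\right) + \frac{36751}{23866} = \frac{155}{783} + \frac{36751}{23866} = \frac{32475263}{18687078}$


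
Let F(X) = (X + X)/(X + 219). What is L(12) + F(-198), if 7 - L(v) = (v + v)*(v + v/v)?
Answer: -2267/7 ≈ -323.86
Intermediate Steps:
F(X) = 2*X/(219 + X) (F(X) = (2*X)/(219 + X) = 2*X/(219 + X))
L(v) = 7 - 2*v*(1 + v) (L(v) = 7 - (v + v)*(v + v/v) = 7 - 2*v*(v + 1) = 7 - 2*v*(1 + v))
L(12) + F(-198) = (7 - 2*12 - 2*12**2) + 2*(-198)/(219 - 198) = (7 - 24 - 2*144) + 2*(-198)/21 = (7 - 24 - 288) + 2*(-198)*(1/21) = -305 - 132/7 = -2267/7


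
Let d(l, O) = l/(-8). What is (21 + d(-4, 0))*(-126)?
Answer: -2709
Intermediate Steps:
d(l, O) = -l/8 (d(l, O) = l*(-⅛) = -l/8)
(21 + d(-4, 0))*(-126) = (21 - ⅛*(-4))*(-126) = (21 + ½)*(-126) = (43/2)*(-126) = -2709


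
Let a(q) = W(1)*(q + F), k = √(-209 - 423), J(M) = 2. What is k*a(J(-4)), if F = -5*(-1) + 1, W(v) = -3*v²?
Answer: -48*I*√158 ≈ -603.35*I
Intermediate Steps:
k = 2*I*√158 (k = √(-632) = 2*I*√158 ≈ 25.14*I)
F = 6 (F = 5 + 1 = 6)
a(q) = -18 - 3*q (a(q) = (-3*1²)*(q + 6) = (-3*1)*(6 + q) = -3*(6 + q) = -18 - 3*q)
k*a(J(-4)) = (2*I*√158)*(-18 - 3*2) = (2*I*√158)*(-18 - 6) = (2*I*√158)*(-24) = -48*I*√158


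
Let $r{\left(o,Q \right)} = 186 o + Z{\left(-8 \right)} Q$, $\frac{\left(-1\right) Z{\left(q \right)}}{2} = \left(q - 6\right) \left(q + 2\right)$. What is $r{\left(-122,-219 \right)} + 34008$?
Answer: $48108$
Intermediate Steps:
$Z{\left(q \right)} = - 2 \left(-6 + q\right) \left(2 + q\right)$ ($Z{\left(q \right)} = - 2 \left(q - 6\right) \left(q + 2\right) = - 2 \left(-6 + q\right) \left(2 + q\right)$)
$r{\left(o,Q \right)} = - 168 Q + 186 o$ ($r{\left(o,Q \right)} = 186 o + \left(24 - 2 \left(-8\right)^{2} + 8 \left(-8\right)\right) Q = 186 o + \left(24 - 128 - 64\right) Q = 186 o - 168 Q = - 168 Q + 186 o$)
$r{\left(-122,-219 \right)} + 34008 = \left(\left(-168\right) \left(-219\right) + 186 \left(-122\right)\right) + 34008 = \left(36792 - 22692\right) + 34008 = 14100 + 34008 = 48108$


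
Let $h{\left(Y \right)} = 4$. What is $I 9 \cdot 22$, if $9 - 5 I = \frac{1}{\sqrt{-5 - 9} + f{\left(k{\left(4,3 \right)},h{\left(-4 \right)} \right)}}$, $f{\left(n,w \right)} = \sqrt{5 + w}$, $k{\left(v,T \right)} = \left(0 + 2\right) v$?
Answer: $\frac{40392}{115} + \frac{198 i \sqrt{14}}{115} \approx 351.23 + 6.4422 i$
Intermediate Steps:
$k{\left(v,T \right)} = 2 v$
$I = \frac{9}{5} - \frac{1}{5 \left(3 + i \sqrt{14}\right)}$ ($I = \frac{9}{5} - \frac{1}{5 \left(\sqrt{-5 - 9} + \sqrt{5 + 4}\right)} = \frac{9}{5} - \frac{1}{5 \left(\sqrt{-14} + \sqrt{9}\right)} = \frac{9}{5} - \frac{1}{5 \left(i \sqrt{14} + 3\right)} = \frac{9}{5} - \frac{1}{5 \left(3 + i \sqrt{14}\right)} \approx 1.7739 + 0.032536 i$)
$I 9 \cdot 22 = \left(\frac{204}{115} + \frac{i \sqrt{14}}{115}\right) 9 \cdot 22 = \left(\frac{1836}{115} + \frac{9 i \sqrt{14}}{115}\right) 22 = \frac{40392}{115} + \frac{198 i \sqrt{14}}{115}$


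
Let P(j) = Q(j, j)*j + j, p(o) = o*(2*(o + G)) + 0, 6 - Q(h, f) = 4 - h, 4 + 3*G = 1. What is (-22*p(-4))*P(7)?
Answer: -61600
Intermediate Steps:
G = -1 (G = -4/3 + (1/3)*1 = -4/3 + 1/3 = -1)
Q(h, f) = 2 + h (Q(h, f) = 6 - (4 - h) = 6 + (-4 + h) = 2 + h)
p(o) = o*(-2 + 2*o) (p(o) = o*(2*(o - 1)) + 0 = o*(2*(-1 + o)) + 0 = o*(-2 + 2*o) + 0 = o*(-2 + 2*o))
P(j) = j + j*(2 + j) (P(j) = (2 + j)*j + j = j*(2 + j) + j = j + j*(2 + j))
(-22*p(-4))*P(7) = (-44*(-4)*(-1 - 4))*(7*(3 + 7)) = (-44*(-4)*(-5))*(7*10) = -22*40*70 = -880*70 = -61600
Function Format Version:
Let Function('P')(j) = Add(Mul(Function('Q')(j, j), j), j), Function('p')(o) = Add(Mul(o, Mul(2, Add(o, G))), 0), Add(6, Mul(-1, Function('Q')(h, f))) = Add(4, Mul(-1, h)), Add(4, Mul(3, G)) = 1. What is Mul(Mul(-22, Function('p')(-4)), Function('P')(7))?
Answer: -61600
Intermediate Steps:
G = -1 (G = Add(Rational(-4, 3), Mul(Rational(1, 3), 1)) = Add(Rational(-4, 3), Rational(1, 3)) = -1)
Function('Q')(h, f) = Add(2, h) (Function('Q')(h, f) = Add(6, Mul(-1, Add(4, Mul(-1, h)))) = Add(6, Add(-4, h)) = Add(2, h))
Function('p')(o) = Mul(o, Add(-2, Mul(2, o))) (Function('p')(o) = Add(Mul(o, Mul(2, Add(o, -1))), 0) = Add(Mul(o, Mul(2, Add(-1, o))), 0) = Add(Mul(o, Add(-2, Mul(2, o))), 0) = Mul(o, Add(-2, Mul(2, o))))
Function('P')(j) = Add(j, Mul(j, Add(2, j))) (Function('P')(j) = Add(Mul(Add(2, j), j), j) = Add(Mul(j, Add(2, j)), j) = Add(j, Mul(j, Add(2, j))))
Mul(Mul(-22, Function('p')(-4)), Function('P')(7)) = Mul(Mul(-22, Mul(2, -4, Add(-1, -4))), Mul(7, Add(3, 7))) = Mul(Mul(-22, Mul(2, -4, -5)), Mul(7, 10)) = Mul(Mul(-22, 40), 70) = Mul(-880, 70) = -61600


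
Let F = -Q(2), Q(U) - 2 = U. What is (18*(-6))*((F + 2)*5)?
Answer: 1080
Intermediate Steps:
Q(U) = 2 + U
F = -4 (F = -(2 + 2) = -1*4 = -4)
(18*(-6))*((F + 2)*5) = (18*(-6))*((-4 + 2)*5) = -(-216)*5 = -108*(-10) = 1080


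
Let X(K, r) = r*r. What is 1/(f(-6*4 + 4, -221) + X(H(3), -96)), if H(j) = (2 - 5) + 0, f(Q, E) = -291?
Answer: 1/8925 ≈ 0.00011204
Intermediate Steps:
H(j) = -3 (H(j) = -3 + 0 = -3)
X(K, r) = r**2
1/(f(-6*4 + 4, -221) + X(H(3), -96)) = 1/(-291 + (-96)**2) = 1/(-291 + 9216) = 1/8925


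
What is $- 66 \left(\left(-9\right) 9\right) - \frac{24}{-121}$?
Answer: $\frac{646890}{121} \approx 5346.2$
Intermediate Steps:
$- 66 \left(\left(-9\right) 9\right) - \frac{24}{-121} = \left(-66\right) \left(-81\right) - - \frac{24}{121} = 5346 + \frac{24}{121} = \frac{646890}{121}$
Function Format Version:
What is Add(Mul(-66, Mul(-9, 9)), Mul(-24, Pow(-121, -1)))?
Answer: Rational(646890, 121) ≈ 5346.2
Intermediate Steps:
Add(Mul(-66, Mul(-9, 9)), Mul(-24, Pow(-121, -1))) = Add(Mul(-66, -81), Mul(-24, Rational(-1, 121))) = Add(5346, Rational(24, 121)) = Rational(646890, 121)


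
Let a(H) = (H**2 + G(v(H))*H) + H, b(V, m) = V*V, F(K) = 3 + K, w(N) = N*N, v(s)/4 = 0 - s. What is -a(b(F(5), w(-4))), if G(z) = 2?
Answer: -4288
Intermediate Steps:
v(s) = -4*s (v(s) = 4*(0 - s) = 4*(-s) = -4*s)
w(N) = N**2
b(V, m) = V**2
a(H) = H**2 + 3*H (a(H) = (H**2 + 2*H) + H = H**2 + 3*H)
-a(b(F(5), w(-4))) = -(3 + 5)**2*(3 + (3 + 5)**2) = -8**2*(3 + 8**2) = -64*(3 + 64) = -64*67 = -1*4288 = -4288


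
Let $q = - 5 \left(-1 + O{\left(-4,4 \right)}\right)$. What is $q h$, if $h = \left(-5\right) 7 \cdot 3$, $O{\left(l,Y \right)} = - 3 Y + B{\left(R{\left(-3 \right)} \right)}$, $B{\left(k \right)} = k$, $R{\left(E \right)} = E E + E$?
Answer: $-3675$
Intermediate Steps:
$R{\left(E \right)} = E + E^{2}$ ($R{\left(E \right)} = E^{2} + E = E + E^{2}$)
$O{\left(l,Y \right)} = 6 - 3 Y$ ($O{\left(l,Y \right)} = - 3 Y - 3 \left(1 - 3\right) = - 3 Y - -6 = - 3 Y + 6 = 6 - 3 Y$)
$h = -105$ ($h = \left(-35\right) 3 = -105$)
$q = 35$ ($q = - 5 \left(-1 + \left(6 - 12\right)\right) = - 5 \left(-1 - 6\right) = \left(-5\right) \left(-7\right) = 35$)
$q h = 35 \left(-105\right) = -3675$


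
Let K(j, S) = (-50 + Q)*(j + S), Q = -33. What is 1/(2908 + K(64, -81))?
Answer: 1/4319 ≈ 0.00023154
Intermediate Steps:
K(j, S) = -83*S - 83*j (K(j, S) = (-50 - 33)*(j + S) = -83*(S + j) = -83*S - 83*j)
1/(2908 + K(64, -81)) = 1/(2908 + (-83*(-81) - 83*64)) = 1/(2908 + (6723 - 5312)) = 1/(2908 + 1411) = 1/4319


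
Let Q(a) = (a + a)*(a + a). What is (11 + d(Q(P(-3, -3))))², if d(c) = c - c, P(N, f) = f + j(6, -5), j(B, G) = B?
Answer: 121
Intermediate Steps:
P(N, f) = 6 + f (P(N, f) = f + 6 = 6 + f)
Q(a) = 4*a² (Q(a) = (2*a)*(2*a) = 4*a²)
d(c) = 0
(11 + d(Q(P(-3, -3))))² = (11 + 0)² = 11² = 121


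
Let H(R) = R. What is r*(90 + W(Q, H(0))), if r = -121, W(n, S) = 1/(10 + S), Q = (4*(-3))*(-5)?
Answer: -109021/10 ≈ -10902.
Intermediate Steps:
Q = 60 (Q = -12*(-5) = 60)
r*(90 + W(Q, H(0))) = -121*(90 + 1/(10 + 0)) = -121*(90 + 1/10) = -121*901/10 = -109021/10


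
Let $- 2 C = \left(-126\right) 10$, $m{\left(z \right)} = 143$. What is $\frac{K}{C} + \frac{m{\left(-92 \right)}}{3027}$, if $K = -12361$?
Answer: $- \frac{12442219}{635670} \approx -19.573$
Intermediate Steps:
$C = 630$ ($C = - \frac{\left(-126\right) 10}{2} = \left(- \frac{1}{2}\right) \left(-1260\right) = 630$)
$\frac{K}{C} + \frac{m{\left(-92 \right)}}{3027} = - \frac{12361}{630} + \frac{143}{3027} = - \frac{12442219}{635670}$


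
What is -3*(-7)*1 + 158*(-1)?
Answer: -137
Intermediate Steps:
-3*(-7)*1 + 158*(-1) = 21*1 - 158 = 21 - 158 = -137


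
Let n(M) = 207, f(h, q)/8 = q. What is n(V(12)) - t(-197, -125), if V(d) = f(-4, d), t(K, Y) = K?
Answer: 404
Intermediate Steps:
f(h, q) = 8*q
V(d) = 8*d
n(V(12)) - t(-197, -125) = 207 - 1*(-197) = 207 + 197 = 404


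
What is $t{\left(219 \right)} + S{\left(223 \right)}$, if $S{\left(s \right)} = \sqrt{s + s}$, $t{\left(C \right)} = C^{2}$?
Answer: $47961 + \sqrt{446} \approx 47982.0$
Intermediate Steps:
$S{\left(s \right)} = \sqrt{2} \sqrt{s}$ ($S{\left(s \right)} = \sqrt{2 s} = \sqrt{2} \sqrt{s}$)
$t{\left(219 \right)} + S{\left(223 \right)} = 219^{2} + \sqrt{2} \sqrt{223} = 47961 + \sqrt{446}$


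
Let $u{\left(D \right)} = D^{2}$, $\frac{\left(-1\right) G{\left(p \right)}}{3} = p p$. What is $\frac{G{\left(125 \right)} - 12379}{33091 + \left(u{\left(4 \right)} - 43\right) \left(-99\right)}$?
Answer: $- \frac{29627}{17882} \approx -1.6568$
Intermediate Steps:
$G{\left(p \right)} = - 3 p^{2}$ ($G{\left(p \right)} = - 3 p p = - 3 p^{2}$)
$\frac{G{\left(125 \right)} - 12379}{33091 + \left(u{\left(4 \right)} - 43\right) \left(-99\right)} = \frac{- 3 \cdot 125^{2} - 12379}{33091 + \left(4^{2} - 43\right) \left(-99\right)} = \frac{\left(-3\right) 15625 - 12379}{33091 + \left(16 - 43\right) \left(-99\right)} = \frac{-46875 - 12379}{33091 - -2673} = - \frac{59254}{33091 + 2673} = - \frac{59254}{35764} = \left(-59254\right) \frac{1}{35764} = - \frac{29627}{17882}$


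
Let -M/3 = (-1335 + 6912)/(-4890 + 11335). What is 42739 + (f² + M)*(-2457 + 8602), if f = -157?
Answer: 195276915517/1289 ≈ 1.5149e+8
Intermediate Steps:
M = -16731/6445 (M = -3*(-1335 + 6912)/(-4890 + 11335) = -16731/6445 ≈ -2.5960)
42739 + (f² + M)*(-2457 + 8602) = 42739 + ((-157)² - 16731/6445)*(-2457 + 8602) = 42739 + (24649 - 16731/6445)*6145 = 42739 + (158846074/6445)*6145 = 42739 + 195221824946/1289 = 195276915517/1289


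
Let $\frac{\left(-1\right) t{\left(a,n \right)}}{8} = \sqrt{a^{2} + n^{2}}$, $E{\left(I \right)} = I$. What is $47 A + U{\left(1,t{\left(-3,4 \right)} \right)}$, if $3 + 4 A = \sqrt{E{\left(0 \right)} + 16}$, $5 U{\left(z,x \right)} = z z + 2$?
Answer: $\frac{247}{20} \approx 12.35$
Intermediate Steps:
$t{\left(a,n \right)} = - 8 \sqrt{a^{2} + n^{2}}$
$U{\left(z,x \right)} = \frac{2}{5} + \frac{z^{2}}{5}$ ($U{\left(z,x \right)} = \frac{z z + 2}{5} = \frac{z^{2} + 2}{5} = \frac{2 + z^{2}}{5} = \frac{2}{5} + \frac{z^{2}}{5}$)
$A = \frac{1}{4}$ ($A = - \frac{3}{4} + \frac{\sqrt{0 + 16}}{4} = - \frac{3}{4} + \frac{\sqrt{16}}{4} = - \frac{3}{4} + \frac{1}{4} \cdot 4 = - \frac{3}{4} + 1 = \frac{1}{4} \approx 0.25$)
$47 A + U{\left(1,t{\left(-3,4 \right)} \right)} = 47 \cdot \frac{1}{4} + \left(\frac{2}{5} + \frac{1^{2}}{5}\right) = \frac{47}{4} + \left(\frac{2}{5} + \frac{1}{5} \cdot 1\right) = \frac{47}{4} + \left(\frac{2}{5} + \frac{1}{5}\right) = \frac{47}{4} + \frac{3}{5} = \frac{247}{20}$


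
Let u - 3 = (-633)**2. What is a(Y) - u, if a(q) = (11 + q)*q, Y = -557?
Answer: -96570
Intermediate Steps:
u = 400692 (u = 3 + (-633)**2 = 3 + 400689 = 400692)
a(q) = q*(11 + q)
a(Y) - u = -557*(11 - 557) - 1*400692 = -557*(-546) - 400692 = 304122 - 400692 = -96570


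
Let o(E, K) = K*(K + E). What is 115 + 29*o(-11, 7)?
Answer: -697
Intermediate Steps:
o(E, K) = K*(E + K)
115 + 29*o(-11, 7) = 115 + 29*(7*(-11 + 7)) = 115 + 29*(7*(-4)) = 115 + 29*(-28) = 115 - 812 = -697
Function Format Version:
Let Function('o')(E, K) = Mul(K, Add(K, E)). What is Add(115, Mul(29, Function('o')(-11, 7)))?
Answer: -697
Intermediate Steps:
Function('o')(E, K) = Mul(K, Add(E, K))
Add(115, Mul(29, Function('o')(-11, 7))) = Add(115, Mul(29, Mul(7, Add(-11, 7)))) = Add(115, Mul(29, Mul(7, -4))) = Add(115, Mul(29, -28)) = Add(115, -812) = -697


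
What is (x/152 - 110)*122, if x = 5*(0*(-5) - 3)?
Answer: -1020835/76 ≈ -13432.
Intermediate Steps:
x = -15 (x = 5*(0 - 3) = 5*(-3) = -15)
(x/152 - 110)*122 = (-15/152 - 110)*122 = -16735/152*122 = -1020835/76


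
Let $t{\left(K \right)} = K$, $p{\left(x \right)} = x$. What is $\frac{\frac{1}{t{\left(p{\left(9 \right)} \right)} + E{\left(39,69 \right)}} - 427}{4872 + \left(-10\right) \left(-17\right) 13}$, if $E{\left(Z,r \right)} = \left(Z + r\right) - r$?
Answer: $- \frac{20495}{339936} \approx -0.060291$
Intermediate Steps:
$E{\left(Z,r \right)} = Z$
$\frac{\frac{1}{t{\left(p{\left(9 \right)} \right)} + E{\left(39,69 \right)}} - 427}{4872 + \left(-10\right) \left(-17\right) 13} = \frac{\frac{1}{9 + 39} - 427}{4872 + \left(-10\right) \left(-17\right) 13} = \frac{\frac{1}{48} - 427}{4872 + 170 \cdot 13} = \frac{\frac{1}{48} - 427}{4872 + 2210} = - \frac{20495}{48 \cdot 7082} = \left(- \frac{20495}{48}\right) \frac{1}{7082} = - \frac{20495}{339936}$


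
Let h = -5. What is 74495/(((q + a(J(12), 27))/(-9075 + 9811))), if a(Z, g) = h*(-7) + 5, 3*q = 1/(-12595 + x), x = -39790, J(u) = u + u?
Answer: 374632375200/273313 ≈ 1.3707e+6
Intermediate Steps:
J(u) = 2*u
q = -1/157155 (q = 1/(3*(-12595 - 39790)) = (1/3)/(-52385) = (1/3)*(-1/52385) = -1/157155 ≈ -6.3631e-6)
a(Z, g) = 40 (a(Z, g) = -5*(-7) + 5 = 35 + 5 = 40)
74495/(((q + a(J(12), 27))/(-9075 + 9811))) = 74495/(((-1/157155 + 40)/(-9075 + 9811))) = 74495/(((6286199/157155)/736)) = 74495/(((6286199/157155)*(1/736))) = 74495/(273313/5028960) = 74495*(5028960/273313) = 374632375200/273313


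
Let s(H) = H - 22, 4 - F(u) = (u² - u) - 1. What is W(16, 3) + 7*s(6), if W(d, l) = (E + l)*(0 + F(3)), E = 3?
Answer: -118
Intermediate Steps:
F(u) = 5 + u - u² (F(u) = 4 - ((u² - u) - 1) = 4 - (-1 + u² - u) = 4 + (1 + u - u²) = 5 + u - u²)
s(H) = -22 + H
W(d, l) = -3 - l (W(d, l) = (3 + l)*(0 + (5 + 3 - 1*3²)) = (3 + l)*(0 + (5 + 3 - 1*9)) = (3 + l)*(0 + (5 + 3 - 9)) = (3 + l)*(0 - 1) = (3 + l)*(-1) = -3 - l)
W(16, 3) + 7*s(6) = (-3 - 1*3) + 7*(-22 + 6) = (-3 - 3) + 7*(-16) = -6 - 112 = -118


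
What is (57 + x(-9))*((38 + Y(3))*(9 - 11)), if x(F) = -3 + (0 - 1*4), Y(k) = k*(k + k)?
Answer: -5600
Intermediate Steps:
Y(k) = 2*k² (Y(k) = k*(2*k) = 2*k²)
x(F) = -7 (x(F) = -3 + (0 - 4) = -3 - 4 = -7)
(57 + x(-9))*((38 + Y(3))*(9 - 11)) = (57 - 7)*((38 + 2*3²)*(9 - 11)) = 50*((38 + 2*9)*(-2)) = 50*((38 + 18)*(-2)) = 50*(56*(-2)) = 50*(-112) = -5600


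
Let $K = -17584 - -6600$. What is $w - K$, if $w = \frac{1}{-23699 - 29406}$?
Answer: $\frac{583305319}{53105} \approx 10984.0$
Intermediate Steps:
$K = -10984$ ($K = -17584 + 6600 = -10984$)
$w = - \frac{1}{53105}$ ($w = \frac{1}{-53105} = - \frac{1}{53105} \approx -1.8831 \cdot 10^{-5}$)
$w - K = - \frac{1}{53105} - -10984 = - \frac{1}{53105} + 10984 = \frac{583305319}{53105}$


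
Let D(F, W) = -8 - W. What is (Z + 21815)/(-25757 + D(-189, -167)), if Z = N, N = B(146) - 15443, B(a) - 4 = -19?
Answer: -6357/25598 ≈ -0.24834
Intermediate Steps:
B(a) = -15 (B(a) = 4 - 19 = -15)
N = -15458 (N = -15 - 15443 = -15458)
Z = -15458
(Z + 21815)/(-25757 + D(-189, -167)) = (-15458 + 21815)/(-25757 + (-8 - 1*(-167))) = 6357/(-25757 + (-8 + 167)) = 6357/(-25757 + 159) = 6357/(-25598) = 6357*(-1/25598) = -6357/25598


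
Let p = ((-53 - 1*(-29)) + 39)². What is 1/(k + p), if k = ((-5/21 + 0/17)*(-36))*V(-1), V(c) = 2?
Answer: 7/1695 ≈ 0.0041298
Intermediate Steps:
p = 225 (p = ((-53 + 29) + 39)² = (-24 + 39)² = 15² = 225)
k = 120/7 (k = ((-5/21 + 0/17)*(-36))*2 = ((-5*1/21 + 0*(1/17))*(-36))*2 = ((-5/21 + 0)*(-36))*2 = -5/21*(-36)*2 = (60/7)*2 = 120/7 ≈ 17.143)
1/(k + p) = 1/(120/7 + 225) = 1/(1695/7) = 7/1695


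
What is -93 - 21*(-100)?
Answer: 2007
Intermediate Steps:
-93 - 21*(-100) = -93 + 2100 = 2007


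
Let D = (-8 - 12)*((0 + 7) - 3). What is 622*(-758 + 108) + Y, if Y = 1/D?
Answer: -32344001/80 ≈ -4.0430e+5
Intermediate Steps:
D = -80 (D = -20*(7 - 3) = -20*4 = -80)
Y = -1/80 (Y = 1/(-80) = -1/80 ≈ -0.012500)
622*(-758 + 108) + Y = 622*(-758 + 108) - 1/80 = 622*(-650) - 1/80 = -404300 - 1/80 = -32344001/80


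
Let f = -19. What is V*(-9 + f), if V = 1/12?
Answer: -7/3 ≈ -2.3333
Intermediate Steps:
V = 1/12 ≈ 0.083333
V*(-9 + f) = (-9 - 19)/12 = (1/12)*(-28) = -7/3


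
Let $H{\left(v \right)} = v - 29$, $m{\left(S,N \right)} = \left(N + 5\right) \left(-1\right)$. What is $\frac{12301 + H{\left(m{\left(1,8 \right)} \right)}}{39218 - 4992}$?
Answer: $\frac{12259}{34226} \approx 0.35818$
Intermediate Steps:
$m{\left(S,N \right)} = -5 - N$ ($m{\left(S,N \right)} = \left(5 + N\right) \left(-1\right) = -5 - N$)
$H{\left(v \right)} = -29 + v$
$\frac{12301 + H{\left(m{\left(1,8 \right)} \right)}}{39218 - 4992} = \frac{12301 - 42}{39218 - 4992} = \frac{12301 - 42}{34226} = \left(12301 - 42\right) \frac{1}{34226} = 12259 \cdot \frac{1}{34226} = \frac{12259}{34226}$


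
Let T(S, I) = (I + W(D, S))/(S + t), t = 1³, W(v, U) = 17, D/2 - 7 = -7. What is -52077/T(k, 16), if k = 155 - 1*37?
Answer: -2065721/11 ≈ -1.8779e+5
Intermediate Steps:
D = 0 (D = 14 + 2*(-7) = 14 - 14 = 0)
t = 1
k = 118 (k = 155 - 37 = 118)
T(S, I) = (17 + I)/(1 + S) (T(S, I) = (I + 17)/(S + 1) = (17 + I)/(1 + S))
-52077/T(k, 16) = -52077*(1 + 118)/(17 + 16) = -52077/(33/119) = -52077/((1/119)*33) = -52077/33/119 = -52077*119/33 = -2065721/11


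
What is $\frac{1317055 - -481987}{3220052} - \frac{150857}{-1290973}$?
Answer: $\frac{1404141016215}{2078500095298} \approx 0.67556$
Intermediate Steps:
$\frac{1317055 - -481987}{3220052} - \frac{150857}{-1290973} = \left(1317055 + 481987\right) \frac{1}{3220052} - - \frac{150857}{1290973} = 1799042 \cdot \frac{1}{3220052} + \frac{150857}{1290973} = \frac{899521}{1610026} + \frac{150857}{1290973} = \frac{1404141016215}{2078500095298}$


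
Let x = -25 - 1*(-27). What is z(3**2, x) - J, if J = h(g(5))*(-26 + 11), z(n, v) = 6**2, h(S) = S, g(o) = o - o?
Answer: 36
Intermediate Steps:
g(o) = 0
x = 2 (x = -25 + 27 = 2)
z(n, v) = 36
J = 0 (J = 0*(-26 + 11) = 0*(-15) = 0)
z(3**2, x) - J = 36 - 1*0 = 36 + 0 = 36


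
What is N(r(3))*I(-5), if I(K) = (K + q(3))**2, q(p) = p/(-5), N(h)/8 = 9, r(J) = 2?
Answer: 56448/25 ≈ 2257.9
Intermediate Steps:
N(h) = 72 (N(h) = 8*9 = 72)
q(p) = -p/5 (q(p) = p*(-1/5) = -p/5)
I(K) = (-3/5 + K)**2 (I(K) = (K - 1/5*3)**2 = (K - 3/5)**2 = (-3/5 + K)**2)
N(r(3))*I(-5) = 72*((-3 + 5*(-5))**2/25) = 72*((-3 - 25)**2/25) = 72*((1/25)*(-28)**2) = 72*((1/25)*784) = 72*(784/25) = 56448/25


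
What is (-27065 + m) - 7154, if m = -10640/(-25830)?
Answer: -12626659/369 ≈ -34219.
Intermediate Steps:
m = 152/369 (m = -10640*(-1/25830) = 152/369 ≈ 0.41192)
(-27065 + m) - 7154 = (-27065 + 152/369) - 7154 = -9986833/369 - 7154 = -12626659/369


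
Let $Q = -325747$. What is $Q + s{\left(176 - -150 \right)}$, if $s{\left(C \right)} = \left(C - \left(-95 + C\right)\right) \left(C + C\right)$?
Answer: $-263807$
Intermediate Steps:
$s{\left(C \right)} = 190 C$ ($s{\left(C \right)} = 95 \cdot 2 C = 190 C$)
$Q + s{\left(176 - -150 \right)} = -325747 + 190 \left(176 - -150\right) = -325747 + 190 \left(176 + 150\right) = -325747 + 190 \cdot 326 = -325747 + 61940 = -263807$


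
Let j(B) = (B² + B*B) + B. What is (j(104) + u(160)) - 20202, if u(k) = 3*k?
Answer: 2014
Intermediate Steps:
j(B) = B + 2*B² (j(B) = (B² + B²) + B = 2*B² + B = B + 2*B²)
(j(104) + u(160)) - 20202 = (104*(1 + 2*104) + 3*160) - 20202 = (104*(1 + 208) + 480) - 20202 = (104*209 + 480) - 20202 = (21736 + 480) - 20202 = 22216 - 20202 = 2014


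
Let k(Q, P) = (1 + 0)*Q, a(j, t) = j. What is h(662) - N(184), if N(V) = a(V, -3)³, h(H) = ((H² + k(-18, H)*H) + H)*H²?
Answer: 187119576056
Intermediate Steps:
k(Q, P) = Q (k(Q, P) = 1*Q = Q)
h(H) = H²*(H² - 17*H) (h(H) = ((H² - 18*H) + H)*H² = (H² - 17*H)*H² = H²*(H² - 17*H))
N(V) = V³
h(662) - N(184) = 662³*(-17 + 662) - 1*184³ = 290117528*645 - 1*6229504 = 187125805560 - 6229504 = 187119576056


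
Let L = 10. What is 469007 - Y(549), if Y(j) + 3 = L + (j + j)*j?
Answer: -133802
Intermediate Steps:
Y(j) = 7 + 2*j² (Y(j) = -3 + (10 + (j + j)*j) = -3 + (10 + (2*j)*j) = -3 + (10 + 2*j²) = 7 + 2*j²)
469007 - Y(549) = 469007 - (7 + 2*549²) = 469007 - (7 + 2*301401) = 469007 - (7 + 602802) = 469007 - 1*602809 = 469007 - 602809 = -133802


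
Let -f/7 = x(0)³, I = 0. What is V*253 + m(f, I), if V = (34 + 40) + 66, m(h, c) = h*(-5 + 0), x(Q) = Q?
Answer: 35420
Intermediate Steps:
f = 0 (f = -7*0³ = -7*0 = 0)
m(h, c) = -5*h (m(h, c) = h*(-5) = -5*h)
V = 140 (V = 74 + 66 = 140)
V*253 + m(f, I) = 140*253 - 5*0 = 35420 + 0 = 35420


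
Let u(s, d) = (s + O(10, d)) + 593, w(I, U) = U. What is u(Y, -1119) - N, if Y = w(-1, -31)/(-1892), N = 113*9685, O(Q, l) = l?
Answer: -2071609421/1892 ≈ -1.0949e+6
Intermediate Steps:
N = 1094405
Y = 31/1892 (Y = -31/(-1892) = -31*(-1/1892) = 31/1892 ≈ 0.016385)
u(s, d) = 593 + d + s (u(s, d) = (s + d) + 593 = (d + s) + 593 = 593 + d + s)
u(Y, -1119) - N = (593 - 1119 + 31/1892) - 1*1094405 = -995161/1892 - 1094405 = -2071609421/1892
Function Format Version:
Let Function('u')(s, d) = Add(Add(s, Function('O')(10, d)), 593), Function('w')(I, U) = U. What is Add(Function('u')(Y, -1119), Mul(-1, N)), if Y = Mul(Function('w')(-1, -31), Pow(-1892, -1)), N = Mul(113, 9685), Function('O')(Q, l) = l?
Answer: Rational(-2071609421, 1892) ≈ -1.0949e+6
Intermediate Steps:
N = 1094405
Y = Rational(31, 1892) (Y = Mul(-31, Pow(-1892, -1)) = Mul(-31, Rational(-1, 1892)) = Rational(31, 1892) ≈ 0.016385)
Function('u')(s, d) = Add(593, d, s) (Function('u')(s, d) = Add(Add(s, d), 593) = Add(Add(d, s), 593) = Add(593, d, s))
Add(Function('u')(Y, -1119), Mul(-1, N)) = Add(Add(593, -1119, Rational(31, 1892)), Mul(-1, 1094405)) = Add(Rational(-995161, 1892), -1094405) = Rational(-2071609421, 1892)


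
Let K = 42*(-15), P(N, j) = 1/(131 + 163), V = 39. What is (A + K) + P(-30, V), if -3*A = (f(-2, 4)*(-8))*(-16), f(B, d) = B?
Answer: -53377/98 ≈ -544.66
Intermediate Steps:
P(N, j) = 1/294
K = -630
A = 256/3 (A = -(-2*(-8))*(-16)/3 = -16*(-16)/3 = -⅓*(-256) = 256/3 ≈ 85.333)
(A + K) + P(-30, V) = (256/3 - 630) + 1/294 = -1634/3 + 1/294 = -53377/98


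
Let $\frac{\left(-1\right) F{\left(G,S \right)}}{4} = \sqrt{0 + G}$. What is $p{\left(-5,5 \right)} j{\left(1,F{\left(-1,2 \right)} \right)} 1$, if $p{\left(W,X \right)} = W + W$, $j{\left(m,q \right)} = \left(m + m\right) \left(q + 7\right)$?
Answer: $-140 + 80 i \approx -140.0 + 80.0 i$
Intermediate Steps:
$F{\left(G,S \right)} = - 4 \sqrt{G}$ ($F{\left(G,S \right)} = - 4 \sqrt{0 + G} = - 4 \sqrt{G}$)
$j{\left(m,q \right)} = 2 m \left(7 + q\right)$
$p{\left(W,X \right)} = 2 W$
$p{\left(-5,5 \right)} j{\left(1,F{\left(-1,2 \right)} \right)} 1 = 2 \left(-5\right) 2 \cdot 1 \left(7 - 4 \sqrt{-1}\right) 1 = - 10 \cdot 2 \cdot 1 \left(7 - 4 i\right) 1 = - 10 \left(14 - 8 i\right) 1 = \left(-140 + 80 i\right) 1 = -140 + 80 i$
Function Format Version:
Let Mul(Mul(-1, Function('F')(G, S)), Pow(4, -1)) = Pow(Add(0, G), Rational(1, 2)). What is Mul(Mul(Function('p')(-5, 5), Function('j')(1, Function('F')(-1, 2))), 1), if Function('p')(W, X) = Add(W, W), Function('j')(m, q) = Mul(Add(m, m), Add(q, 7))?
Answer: Add(-140, Mul(80, I)) ≈ Add(-140.00, Mul(80.000, I))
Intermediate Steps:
Function('F')(G, S) = Mul(-4, Pow(G, Rational(1, 2))) (Function('F')(G, S) = Mul(-4, Pow(Add(0, G), Rational(1, 2))) = Mul(-4, Pow(G, Rational(1, 2))))
Function('j')(m, q) = Mul(2, m, Add(7, q)) (Function('j')(m, q) = Mul(Mul(2, m), Add(7, q)) = Mul(2, m, Add(7, q)))
Function('p')(W, X) = Mul(2, W)
Mul(Mul(Function('p')(-5, 5), Function('j')(1, Function('F')(-1, 2))), 1) = Mul(Mul(Mul(2, -5), Mul(2, 1, Add(7, Mul(-4, Pow(-1, Rational(1, 2)))))), 1) = Mul(Mul(-10, Mul(2, 1, Add(7, Mul(-4, I)))), 1) = Mul(Mul(-10, Add(14, Mul(-8, I))), 1) = Mul(Add(-140, Mul(80, I)), 1) = Add(-140, Mul(80, I))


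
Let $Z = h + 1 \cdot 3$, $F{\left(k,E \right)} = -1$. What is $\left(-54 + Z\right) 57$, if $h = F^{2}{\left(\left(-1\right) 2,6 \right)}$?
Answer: $-2850$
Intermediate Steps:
$h = 1$ ($h = \left(-1\right)^{2} = 1$)
$Z = 4$ ($Z = 1 + 1 \cdot 3 = 1 + 3 = 4$)
$\left(-54 + Z\right) 57 = \left(-54 + 4\right) 57 = \left(-50\right) 57 = -2850$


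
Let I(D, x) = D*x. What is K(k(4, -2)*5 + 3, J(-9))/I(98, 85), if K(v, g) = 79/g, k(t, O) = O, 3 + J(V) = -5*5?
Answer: -79/233240 ≈ -0.00033871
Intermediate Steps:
J(V) = -28 (J(V) = -3 - 5*5 = -3 - 25 = -28)
K(k(4, -2)*5 + 3, J(-9))/I(98, 85) = (79/(-28))/((98*85)) = (79*(-1/28))/8330 = -79/28*1/8330 = -79/233240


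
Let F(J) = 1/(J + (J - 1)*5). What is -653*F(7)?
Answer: -653/37 ≈ -17.649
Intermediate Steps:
F(J) = 1/(-5 + 6*J) (F(J) = 1/(J + (-1 + J)*5) = 1/(J + (-5 + 5*J)) = 1/(-5 + 6*J))
-653*F(7) = -653/(-5 + 6*7) = -653/(-5 + 42) = -653/37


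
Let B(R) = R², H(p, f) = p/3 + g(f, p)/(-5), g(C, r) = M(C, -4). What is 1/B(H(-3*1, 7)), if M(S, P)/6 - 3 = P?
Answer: 25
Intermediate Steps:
M(S, P) = 18 + 6*P
g(C, r) = -6 (g(C, r) = 18 + 6*(-4) = 18 - 24 = -6)
H(p, f) = 6/5 + p/3 (H(p, f) = p/3 - 6/(-5) = p*(⅓) - 6*(-⅕) = p/3 + 6/5 = 6/5 + p/3)
1/B(H(-3*1, 7)) = 1/((6/5 + (-3*1)/3)²) = 1/((6/5 + (⅓)*(-3))²) = 1/((6/5 - 1)²) = 1/((⅕)²) = 1/(1/25) = 25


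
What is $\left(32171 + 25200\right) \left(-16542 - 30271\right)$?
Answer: $-2685708623$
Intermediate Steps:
$\left(32171 + 25200\right) \left(-16542 - 30271\right) = 57371 \left(-46813\right) = -2685708623$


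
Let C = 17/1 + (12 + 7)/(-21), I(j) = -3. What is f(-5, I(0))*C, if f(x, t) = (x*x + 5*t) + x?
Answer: 1690/21 ≈ 80.476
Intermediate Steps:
f(x, t) = x + x² + 5*t (f(x, t) = (x² + 5*t) + x = x + x² + 5*t)
C = 338/21 (C = 17*1 + 19*(-1/21) = 17 - 19/21 = 338/21 ≈ 16.095)
f(-5, I(0))*C = (-5 + (-5)² + 5*(-3))*(338/21) = (-5 + 25 - 15)*(338/21) = 5*(338/21) = 1690/21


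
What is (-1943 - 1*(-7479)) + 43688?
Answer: 49224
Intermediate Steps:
(-1943 - 1*(-7479)) + 43688 = (-1943 + 7479) + 43688 = 5536 + 43688 = 49224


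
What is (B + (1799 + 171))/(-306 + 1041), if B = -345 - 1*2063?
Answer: -146/245 ≈ -0.59592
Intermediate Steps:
B = -2408 (B = -345 - 2063 = -2408)
(B + (1799 + 171))/(-306 + 1041) = (-2408 + (1799 + 171))/(-306 + 1041) = (-2408 + 1970)/735 = -438*1/735 = -146/245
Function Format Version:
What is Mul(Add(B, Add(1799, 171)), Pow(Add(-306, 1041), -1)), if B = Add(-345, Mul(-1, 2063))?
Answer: Rational(-146, 245) ≈ -0.59592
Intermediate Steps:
B = -2408 (B = Add(-345, -2063) = -2408)
Mul(Add(B, Add(1799, 171)), Pow(Add(-306, 1041), -1)) = Mul(Add(-2408, Add(1799, 171)), Pow(Add(-306, 1041), -1)) = Mul(Add(-2408, 1970), Pow(735, -1)) = Mul(-438, Rational(1, 735)) = Rational(-146, 245)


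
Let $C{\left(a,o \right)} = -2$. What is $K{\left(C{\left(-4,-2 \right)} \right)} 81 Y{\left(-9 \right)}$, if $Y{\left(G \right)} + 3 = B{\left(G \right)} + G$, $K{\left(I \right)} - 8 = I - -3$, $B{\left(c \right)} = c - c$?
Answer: $-8748$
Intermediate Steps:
$B{\left(c \right)} = 0$
$K{\left(I \right)} = 11 + I$ ($K{\left(I \right)} = 8 + \left(I - -3\right) = 8 + \left(I + 3\right) = 8 + \left(3 + I\right) = 11 + I$)
$Y{\left(G \right)} = -3 + G$ ($Y{\left(G \right)} = -3 + \left(0 + G\right) = -3 + G$)
$K{\left(C{\left(-4,-2 \right)} \right)} 81 Y{\left(-9 \right)} = \left(11 - 2\right) 81 \left(-3 - 9\right) = 9 \cdot 81 \left(-12\right) = 729 \left(-12\right) = -8748$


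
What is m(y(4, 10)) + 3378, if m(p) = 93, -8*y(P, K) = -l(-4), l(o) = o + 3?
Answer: 3471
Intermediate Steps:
l(o) = 3 + o
y(P, K) = -⅛ (y(P, K) = -(-1)*(3 - 4)/8 = -(-1)*(-1)/8 = -⅛*1 = -⅛)
m(y(4, 10)) + 3378 = 93 + 3378 = 3471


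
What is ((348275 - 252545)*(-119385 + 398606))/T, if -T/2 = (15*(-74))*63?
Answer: 890994211/4662 ≈ 1.9112e+5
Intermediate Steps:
T = 139860 (T = -2*15*(-74)*63 = -(-2220)*63 = -2*(-69930) = 139860)
((348275 - 252545)*(-119385 + 398606))/T = ((348275 - 252545)*(-119385 + 398606))/139860 = (95730*279221)*(1/139860) = 26729826330*(1/139860) = 890994211/4662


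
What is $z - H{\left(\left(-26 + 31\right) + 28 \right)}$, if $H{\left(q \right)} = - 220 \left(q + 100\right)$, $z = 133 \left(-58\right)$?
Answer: $21546$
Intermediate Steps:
$z = -7714$
$H{\left(q \right)} = -22000 - 220 q$ ($H{\left(q \right)} = - 220 \left(100 + q\right) = -22000 - 220 q$)
$z - H{\left(\left(-26 + 31\right) + 28 \right)} = -7714 - \left(-22000 - 220 \left(\left(-26 + 31\right) + 28\right)\right) = -7714 - \left(-22000 - 220 \left(5 + 28\right)\right) = -7714 - \left(-22000 - 7260\right) = -7714 - -29260 = -7714 + 29260 = 21546$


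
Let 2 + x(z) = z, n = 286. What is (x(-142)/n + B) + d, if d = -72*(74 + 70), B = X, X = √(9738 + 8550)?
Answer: -1482696/143 + 12*√127 ≈ -10233.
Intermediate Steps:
X = 12*√127 (X = √18288 = 12*√127 ≈ 135.23)
x(z) = -2 + z
B = 12*√127 ≈ 135.23
d = -10368 (d = -72*144 = -10368)
(x(-142)/n + B) + d = ((-2 - 142)/286 + 12*√127) - 10368 = (-144*1/286 + 12*√127) - 10368 = (-72/143 + 12*√127) - 10368 = -1482696/143 + 12*√127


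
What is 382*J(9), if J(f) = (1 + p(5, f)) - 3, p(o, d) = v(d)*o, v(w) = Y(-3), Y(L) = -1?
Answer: -2674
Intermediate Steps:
v(w) = -1
p(o, d) = -o
J(f) = -7 (J(f) = (1 - 1*5) - 3 = (1 - 5) - 3 = -4 - 3 = -7)
382*J(9) = 382*(-7) = -2674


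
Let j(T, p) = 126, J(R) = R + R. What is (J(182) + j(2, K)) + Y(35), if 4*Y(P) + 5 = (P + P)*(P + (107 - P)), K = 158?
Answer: 9445/4 ≈ 2361.3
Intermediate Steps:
J(R) = 2*R
Y(P) = -5/4 + 107*P/2 (Y(P) = -5/4 + ((P + P)*(P + (107 - P)))/4 = -5/4 + ((2*P)*107)/4 = -5/4 + (214*P)/4 = -5/4 + 107*P/2)
(J(182) + j(2, K)) + Y(35) = (2*182 + 126) + (-5/4 + (107/2)*35) = (364 + 126) + (-5/4 + 3745/2) = 490 + 7485/4 = 9445/4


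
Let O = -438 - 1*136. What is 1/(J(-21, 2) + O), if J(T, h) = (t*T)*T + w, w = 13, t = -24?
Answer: -1/11145 ≈ -8.9726e-5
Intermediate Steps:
O = -574 (O = -438 - 136 = -574)
J(T, h) = 13 - 24*T**2 (J(T, h) = (-24*T)*T + 13 = -24*T**2 + 13 = 13 - 24*T**2)
1/(J(-21, 2) + O) = 1/((13 - 24*(-21)**2) - 574) = 1/((13 - 24*441) - 574) = 1/((13 - 10584) - 574) = 1/(-10571 - 574) = 1/(-11145) = -1/11145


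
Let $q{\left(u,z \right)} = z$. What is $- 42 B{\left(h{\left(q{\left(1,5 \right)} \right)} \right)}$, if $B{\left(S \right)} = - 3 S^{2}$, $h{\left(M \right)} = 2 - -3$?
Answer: $3150$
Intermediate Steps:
$h{\left(M \right)} = 5$ ($h{\left(M \right)} = 2 + 3 = 5$)
$- 42 B{\left(h{\left(q{\left(1,5 \right)} \right)} \right)} = - 42 \left(- 3 \cdot 5^{2}\right) = - 42 \left(\left(-3\right) 25\right) = \left(-42\right) \left(-75\right) = 3150$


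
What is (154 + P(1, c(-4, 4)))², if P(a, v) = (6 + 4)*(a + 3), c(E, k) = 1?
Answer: 37636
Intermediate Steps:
P(a, v) = 30 + 10*a (P(a, v) = 10*(3 + a) = 30 + 10*a)
(154 + P(1, c(-4, 4)))² = (154 + (30 + 10*1))² = (154 + (30 + 10))² = (154 + 40)² = 194² = 37636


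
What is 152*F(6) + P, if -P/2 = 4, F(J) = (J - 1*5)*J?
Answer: 904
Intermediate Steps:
F(J) = J*(-5 + J) (F(J) = (J - 5)*J = (-5 + J)*J = J*(-5 + J))
P = -8 (P = -2*4 = -8)
152*F(6) + P = 152*(6*(-5 + 6)) - 8 = 152*(6*1) - 8 = 152*6 - 8 = 912 - 8 = 904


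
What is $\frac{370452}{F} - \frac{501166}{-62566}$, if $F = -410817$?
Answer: $\frac{30451635465}{4283862737} \approx 7.1085$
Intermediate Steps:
$\frac{370452}{F} - \frac{501166}{-62566} = \frac{370452}{-410817} - \frac{501166}{-62566} = 370452 \left(- \frac{1}{410817}\right) - - \frac{250583}{31283} = - \frac{123484}{136939} + \frac{250583}{31283} = \frac{30451635465}{4283862737}$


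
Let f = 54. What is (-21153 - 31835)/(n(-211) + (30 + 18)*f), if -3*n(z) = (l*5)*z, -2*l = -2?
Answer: -158964/8831 ≈ -18.001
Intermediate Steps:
l = 1 (l = -1/2*(-2) = 1)
n(z) = -5*z/3 (n(z) = -1*5*z/3 = -5*z/3)
(-21153 - 31835)/(n(-211) + (30 + 18)*f) = (-21153 - 31835)/(-5/3*(-211) + (30 + 18)*54) = -52988/(1055/3 + 48*54) = -52988/(1055/3 + 2592) = -52988/8831/3 = -52988*3/8831 = -158964/8831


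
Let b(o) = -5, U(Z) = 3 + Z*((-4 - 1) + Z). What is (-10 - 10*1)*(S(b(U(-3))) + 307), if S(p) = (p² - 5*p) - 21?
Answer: -6720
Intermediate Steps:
U(Z) = 3 + Z*(-5 + Z)
S(p) = -21 + p² - 5*p
(-10 - 10*1)*(S(b(U(-3))) + 307) = (-10 - 10*1)*((-21 + (-5)² - 5*(-5)) + 307) = (-10 - 10)*((-21 + 25 + 25) + 307) = -20*(29 + 307) = -20*336 = -6720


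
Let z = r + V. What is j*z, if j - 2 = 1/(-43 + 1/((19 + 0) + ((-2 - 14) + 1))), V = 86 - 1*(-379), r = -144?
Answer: 36166/57 ≈ 634.49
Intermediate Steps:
V = 465 (V = 86 + 379 = 465)
z = 321 (z = -144 + 465 = 321)
j = 338/171 (j = 2 + 1/(-43 + 1/((19 + 0) + ((-2 - 14) + 1))) = 2 + 1/(-43 + 1/(19 + (-16 + 1))) = 2 + 1/(-43 + 1/(19 - 15)) = 2 + 1/(-43 + 1/4) = 2 + 1/(-43 + ¼) = 2 + 1/(-171/4) = 2 - 4/171 = 338/171 ≈ 1.9766)
j*z = (338/171)*321 = 36166/57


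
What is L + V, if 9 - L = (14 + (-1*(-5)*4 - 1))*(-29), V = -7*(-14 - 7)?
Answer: 1113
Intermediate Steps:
V = 147 (V = -7*(-21) = 147)
L = 966 (L = 9 - (14 + (-1*(-5)*4 - 1))*(-29) = 9 - (14 + (5*4 - 1))*(-29) = 9 - (14 + (20 - 1))*(-29) = 9 - (14 + 19)*(-29) = 9 - 33*(-29) = 9 - 1*(-957) = 9 + 957 = 966)
L + V = 966 + 147 = 1113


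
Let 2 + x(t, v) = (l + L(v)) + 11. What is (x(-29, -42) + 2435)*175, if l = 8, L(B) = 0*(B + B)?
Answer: 429100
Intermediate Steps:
L(B) = 0 (L(B) = 0*(2*B) = 0)
x(t, v) = 17 (x(t, v) = -2 + ((8 + 0) + 11) = -2 + (8 + 11) = -2 + 19 = 17)
(x(-29, -42) + 2435)*175 = (17 + 2435)*175 = 2452*175 = 429100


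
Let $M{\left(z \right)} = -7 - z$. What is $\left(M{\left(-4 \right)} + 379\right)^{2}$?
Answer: $141376$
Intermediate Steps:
$\left(M{\left(-4 \right)} + 379\right)^{2} = \left(\left(-7 - -4\right) + 379\right)^{2} = \left(\left(-7 + 4\right) + 379\right)^{2} = \left(-3 + 379\right)^{2} = 376^{2} = 141376$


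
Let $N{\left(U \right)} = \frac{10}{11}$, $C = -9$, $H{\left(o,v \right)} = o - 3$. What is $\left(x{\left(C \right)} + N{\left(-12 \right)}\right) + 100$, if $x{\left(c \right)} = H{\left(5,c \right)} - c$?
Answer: $\frac{1231}{11} \approx 111.91$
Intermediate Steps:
$H{\left(o,v \right)} = -3 + o$
$N{\left(U \right)} = \frac{10}{11}$ ($N{\left(U \right)} = 10 \cdot \frac{1}{11} = \frac{10}{11}$)
$x{\left(c \right)} = 2 - c$ ($x{\left(c \right)} = \left(-3 + 5\right) - c = 2 - c$)
$\left(x{\left(C \right)} + N{\left(-12 \right)}\right) + 100 = \left(\left(2 - -9\right) + \frac{10}{11}\right) + 100 = \left(\left(2 + 9\right) + \frac{10}{11}\right) + 100 = \left(11 + \frac{10}{11}\right) + 100 = \frac{131}{11} + 100 = \frac{1231}{11}$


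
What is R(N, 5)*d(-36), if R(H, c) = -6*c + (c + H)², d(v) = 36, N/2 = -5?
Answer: -180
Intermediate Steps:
N = -10 (N = 2*(-5) = -10)
R(H, c) = (H + c)² - 6*c (R(H, c) = -6*c + (H + c)² = (H + c)² - 6*c)
R(N, 5)*d(-36) = ((-10 + 5)² - 6*5)*36 = ((-5)² - 30)*36 = (25 - 30)*36 = -5*36 = -180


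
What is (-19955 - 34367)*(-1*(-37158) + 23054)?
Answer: -3270836264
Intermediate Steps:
(-19955 - 34367)*(-1*(-37158) + 23054) = -54322*(37158 + 23054) = -54322*60212 = -3270836264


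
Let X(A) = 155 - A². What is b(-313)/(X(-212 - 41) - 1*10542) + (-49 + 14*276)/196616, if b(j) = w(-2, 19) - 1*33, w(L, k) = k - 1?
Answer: 10241785/522408712 ≈ 0.019605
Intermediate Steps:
w(L, k) = -1 + k
b(j) = -15 (b(j) = (-1 + 19) - 1*33 = 18 - 33 = -15)
b(-313)/(X(-212 - 41) - 1*10542) + (-49 + 14*276)/196616 = -15/((155 - (-212 - 41)²) - 1*10542) + (-49 + 14*276)/196616 = -15/((155 - 1*(-253)²) - 10542) + (-49 + 3864)*(1/196616) = -15/((155 - 1*64009) - 10542) + 3815*(1/196616) = -15/((155 - 64009) - 10542) + 545/28088 = -15/(-63854 - 10542) + 545/28088 = -15/(-74396) + 545/28088 = -15*(-1/74396) + 545/28088 = 15/74396 + 545/28088 = 10241785/522408712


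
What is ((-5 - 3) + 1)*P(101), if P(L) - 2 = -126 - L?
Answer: 1575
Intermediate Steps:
P(L) = -124 - L (P(L) = 2 + (-126 - L) = -124 - L)
((-5 - 3) + 1)*P(101) = ((-5 - 3) + 1)*(-124 - 1*101) = (-8 + 1)*(-124 - 101) = -7*(-225) = 1575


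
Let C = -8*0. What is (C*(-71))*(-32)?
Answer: 0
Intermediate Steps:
C = 0
(C*(-71))*(-32) = (0*(-71))*(-32) = 0*(-32) = 0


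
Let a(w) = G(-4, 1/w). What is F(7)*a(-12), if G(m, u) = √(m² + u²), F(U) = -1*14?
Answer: -7*√2305/6 ≈ -56.012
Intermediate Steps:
F(U) = -14
a(w) = √(16 + w⁻²) (a(w) = √((-4)² + (1/w)²) = √(16 + w⁻²))
F(7)*a(-12) = -14*√(16 + (-12)⁻²) = -14*√(16 + 1/144) = -7*√2305/6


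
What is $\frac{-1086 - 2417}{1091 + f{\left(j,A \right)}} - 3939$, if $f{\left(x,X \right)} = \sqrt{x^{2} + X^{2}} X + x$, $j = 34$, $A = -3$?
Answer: $- \frac{109954163}{27892} - \frac{3503 \sqrt{1165}}{418380} \approx -3942.4$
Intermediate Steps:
$f{\left(x,X \right)} = x + X \sqrt{X^{2} + x^{2}}$ ($f{\left(x,X \right)} = \sqrt{X^{2} + x^{2}} X + x = X \sqrt{X^{2} + x^{2}} + x = x + X \sqrt{X^{2} + x^{2}}$)
$\frac{-1086 - 2417}{1091 + f{\left(j,A \right)}} - 3939 = \frac{-1086 - 2417}{1091 + \left(34 - 3 \sqrt{\left(-3\right)^{2} + 34^{2}}\right)} - 3939 = - \frac{3503}{1091 + \left(34 - 3 \sqrt{9 + 1156}\right)} - 3939 = - \frac{3503}{1091 + \left(34 - 3 \sqrt{1165}\right)} - 3939 = - \frac{3503}{1125 - 3 \sqrt{1165}} - 3939 = -3939 - \frac{3503}{1125 - 3 \sqrt{1165}}$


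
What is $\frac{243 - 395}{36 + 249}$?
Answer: $- \frac{8}{15} \approx -0.53333$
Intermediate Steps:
$\frac{243 - 395}{36 + 249} = - \frac{152}{285} = \left(-152\right) \frac{1}{285} = - \frac{8}{15}$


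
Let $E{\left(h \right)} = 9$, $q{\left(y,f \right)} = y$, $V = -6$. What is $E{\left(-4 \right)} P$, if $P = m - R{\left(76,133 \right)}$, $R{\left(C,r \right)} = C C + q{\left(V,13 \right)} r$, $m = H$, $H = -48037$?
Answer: $-477135$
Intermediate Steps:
$m = -48037$
$R{\left(C,r \right)} = C^{2} - 6 r$ ($R{\left(C,r \right)} = C C - 6 r = C^{2} - 6 r$)
$P = -53015$ ($P = -48037 - \left(76^{2} - 798\right) = -48037 - \left(5776 - 798\right) = -48037 - 4978 = -53015$)
$E{\left(-4 \right)} P = 9 \left(-53015\right) = -477135$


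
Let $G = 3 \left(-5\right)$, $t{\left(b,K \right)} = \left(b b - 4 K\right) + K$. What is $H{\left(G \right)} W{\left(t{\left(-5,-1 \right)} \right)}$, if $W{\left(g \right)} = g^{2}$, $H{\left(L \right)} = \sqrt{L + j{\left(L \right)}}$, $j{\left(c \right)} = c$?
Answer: $784 i \sqrt{30} \approx 4294.1 i$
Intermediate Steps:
$t{\left(b,K \right)} = b^{2} - 3 K$ ($t{\left(b,K \right)} = \left(b^{2} - 4 K\right) + K = b^{2} - 3 K$)
$G = -15$
$H{\left(L \right)} = \sqrt{2} \sqrt{L}$ ($H{\left(L \right)} = \sqrt{L + L} = \sqrt{2 L} = \sqrt{2} \sqrt{L}$)
$H{\left(G \right)} W{\left(t{\left(-5,-1 \right)} \right)} = \sqrt{2} \sqrt{-15} \left(\left(-5\right)^{2} - -3\right)^{2} = \sqrt{2} i \sqrt{15} \left(25 + 3\right)^{2} = i \sqrt{30} \cdot 28^{2} = i \sqrt{30} \cdot 784 = 784 i \sqrt{30}$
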